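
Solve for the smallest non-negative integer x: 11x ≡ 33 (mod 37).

3

The inverse of 11 mod 37 is 27 (since 11·27 = 297 ≡ 1).
So x ≡ 27·33 = 891 ≡ 3 (mod 37).
Check: 11·3 = 33 = 0·37 + 33.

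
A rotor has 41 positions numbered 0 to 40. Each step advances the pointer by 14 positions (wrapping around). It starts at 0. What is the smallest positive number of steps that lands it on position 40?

38

The inverse of 14 mod 41 is 3 (since 14·3 = 42 ≡ 1).
Multiplying both sides by 3: x ≡ 3·40 = 120 ≡ 38 (mod 41).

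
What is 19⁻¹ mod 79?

79 = 4·19 + 3
19 = 6·3 + 1
3 = 3·1 + 0
Back-substituting gives 19·25 ≡ 1 (mod 79).

25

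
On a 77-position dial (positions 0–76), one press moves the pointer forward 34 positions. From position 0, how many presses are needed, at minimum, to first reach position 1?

34·34 = 1156 = 15·77 + 1, so 34⁻¹ ≡ 34 (mod 77).

34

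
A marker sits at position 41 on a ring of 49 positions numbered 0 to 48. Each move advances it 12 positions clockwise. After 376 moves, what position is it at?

376·12 = 4512.
4512 mod 49 = 4 (since 92·49 = 4508).
(41 + 4) mod 49 = 45.

45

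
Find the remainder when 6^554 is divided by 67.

Successive squares of 6 mod 67: 6^1≡6, 6^2≡36, 6^4≡23, 6^8≡60, 6^16≡49, 6^32≡56, 6^64≡54, 6^128≡35, 6^256≡19, 6^512≡26.
554 = 2 + 8 + 32 + 512, so 6^554 ≡ 36·60·56·26 ≡ 47 (mod 67).

47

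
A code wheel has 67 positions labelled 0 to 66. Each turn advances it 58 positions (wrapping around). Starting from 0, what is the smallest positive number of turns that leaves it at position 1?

52

67 = 1·58 + 9
58 = 6·9 + 4
9 = 2·4 + 1
4 = 4·1 + 0
Back-substituting gives 58·52 ≡ 1 (mod 67).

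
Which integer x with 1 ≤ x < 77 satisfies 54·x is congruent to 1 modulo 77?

10

77 = 1·54 + 23
54 = 2·23 + 8
23 = 2·8 + 7
8 = 1·7 + 1
7 = 7·1 + 0
Back-substituting gives 54·10 ≡ 1 (mod 77).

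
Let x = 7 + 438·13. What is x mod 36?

438·13 = 5694.
5694 = 158·36 + 6, so 5694 mod 36 = 6.
(7 + 6) mod 36 = 13.

13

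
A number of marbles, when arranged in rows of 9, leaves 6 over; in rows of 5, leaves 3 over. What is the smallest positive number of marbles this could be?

33

x ≡ 3 (mod 5) gives x ∈ {3, 8, 13, 18, 23, 28, 33}.
The first of these with x mod 9 = 6 is 33.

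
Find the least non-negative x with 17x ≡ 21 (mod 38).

37

17⁻¹ ≡ 9 (mod 38) because 17·9 = 153 = 4·38 + 1.
So x ≡ 9·21 = 189 ≡ 37 (mod 38).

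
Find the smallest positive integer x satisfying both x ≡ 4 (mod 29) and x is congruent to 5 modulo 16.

x ≡ 5 (mod 16) gives x ∈ {5, 21, 37, 53, 69, 85, 101, 117, …}.
The first of these with x mod 29 = 4 is 149.

149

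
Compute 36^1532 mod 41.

By repeated squaring mod 41: 36^1≡36, 36^2≡25, 36^4≡10, 36^8≡18, 36^16≡37, 36^32≡16, 36^64≡10, 36^128≡18, 36^256≡37, 36^512≡16, 36^1024≡10.
Since 1532 = 4 + 8 + 16 + 32 + 64 + 128 + 256 + 1024 in binary, 36^1532 ≡ 10·18·37·16·10·18·37·10 ≡ 16 (mod 41).

16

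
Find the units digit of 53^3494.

9

Powers of 3 mod 10 repeat with period 4: 3, 9, 7, 1.
3494 leaves remainder 2 on division by 4, so 53^3494 ends in 9.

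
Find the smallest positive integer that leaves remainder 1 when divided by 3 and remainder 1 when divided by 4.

1

x ≡ 1 (mod 3) gives x ∈ {1}.
The first of these with x mod 4 = 1 is 1.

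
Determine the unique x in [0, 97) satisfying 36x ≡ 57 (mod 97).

The inverse of 36 mod 97 is 62 (since 36·62 = 2232 ≡ 1).
Multiplying both sides by 62: x ≡ 62·57 = 3534 ≡ 42 (mod 97).

42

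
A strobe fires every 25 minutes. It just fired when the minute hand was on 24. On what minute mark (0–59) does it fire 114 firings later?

114·25 = 2850.
2850 = 47·60 + 30, so 2850 mod 60 = 30.
(24 + 30) mod 60 = 54.

54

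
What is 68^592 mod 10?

6

Last digits of 8^n: 8, 4, 2, 6 (period 4).
592 leaves remainder 0 on division by 4, so 68^592 ends in 6.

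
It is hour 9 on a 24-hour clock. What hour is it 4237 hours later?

22

4237 mod 24 = 13 (since 176·24 = 4224).
(9 + 13) mod 24 = 22.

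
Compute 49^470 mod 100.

Successive squares of 49 mod 100: 49^1≡49, 49^2≡1, 49^4≡1, 49^8≡1, 49^16≡1, 49^32≡1, 49^64≡1, 49^128≡1, 49^256≡1.
470 = 2 + 4 + 16 + 64 + 128 + 256, so 49^470 ≡ 1·1·1·1·1·1 ≡ 1 (mod 100).

1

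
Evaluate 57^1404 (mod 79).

Square-and-reduce mod 79: 57^1≡57, 57^2≡10, 57^4≡21, 57^8≡46, 57^16≡62, 57^32≡52, 57^64≡18, 57^128≡8, 57^256≡64, 57^512≡67, 57^1024≡65.
Since 1404 = 4 + 8 + 16 + 32 + 64 + 256 + 1024 in binary, 57^1404 ≡ 21·46·62·52·18·64·65 ≡ 1 (mod 79).

1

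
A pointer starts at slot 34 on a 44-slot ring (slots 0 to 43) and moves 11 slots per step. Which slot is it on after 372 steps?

34

372·11 = 4092.
4092 = 93·44 + 0, so 4092 mod 44 = 0.
(34 + 0) mod 44 = 34.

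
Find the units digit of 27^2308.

1

The units digit of 27^n cycles with period 4: 7, 9, 3, 1, …
2308 leaves remainder 0 on division by 4, so 27^2308 ends in 1.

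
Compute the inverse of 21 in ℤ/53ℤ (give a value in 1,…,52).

21·48 = 1008 = 19·53 + 1, so 21⁻¹ ≡ 48 (mod 53).

48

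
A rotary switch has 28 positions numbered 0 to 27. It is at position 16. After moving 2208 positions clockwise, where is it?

Dividing 2208 by 28 gives quotient 78 and remainder 24.
(16 + 24) mod 28 = 12.

12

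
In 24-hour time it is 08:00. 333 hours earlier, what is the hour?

11

333 mod 24 = 21 (since 13·24 = 312).
(8 − 21) mod 24 = 11.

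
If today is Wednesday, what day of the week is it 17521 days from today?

17521 − 2503·7 = 0, so 17521 ≡ 0 (mod 7).
Wednesday + 0 days → Wednesday.

Wednesday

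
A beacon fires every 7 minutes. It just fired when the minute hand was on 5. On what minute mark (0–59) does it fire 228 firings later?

41

228·7 = 1596.
1596 = 26·60 + 36, so 1596 mod 60 = 36.
(5 + 36) mod 60 = 41.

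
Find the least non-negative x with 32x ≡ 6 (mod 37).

21

The inverse of 32 mod 37 is 22 (since 32·22 = 704 ≡ 1).
So x ≡ 22·6 = 132 ≡ 21 (mod 37).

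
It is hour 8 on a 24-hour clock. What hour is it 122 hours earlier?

Dividing 122 by 24 gives quotient 5 and remainder 2.
(8 − 2) mod 24 = 6.

6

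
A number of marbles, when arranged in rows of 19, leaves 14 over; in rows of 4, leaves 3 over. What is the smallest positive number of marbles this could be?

71

x ≡ 3 (mod 4) gives x ∈ {3, 7, 11, 15, 19, 23, 27, 31, …}.
The first of these with x mod 19 = 14 is 71.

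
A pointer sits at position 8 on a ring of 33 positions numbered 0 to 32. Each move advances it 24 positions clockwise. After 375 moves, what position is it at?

32

375·24 = 9000.
9000 = 272·33 + 24, so 9000 mod 33 = 24.
(8 + 24) mod 33 = 32.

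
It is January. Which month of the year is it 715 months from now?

715 mod 12 = 7 (since 59·12 = 708).
January + 7 months → August.

August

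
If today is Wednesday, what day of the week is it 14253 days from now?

Thursday

14253 − 2036·7 = 1, so 14253 ≡ 1 (mod 7).
Wednesday + 1 day → Thursday.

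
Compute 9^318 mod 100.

Square-and-reduce mod 100: 9^1≡9, 9^2≡81, 9^4≡61, 9^8≡21, 9^16≡41, 9^32≡81, 9^64≡61, 9^128≡21, 9^256≡41.
Since 318 = 2 + 4 + 8 + 16 + 32 + 256 in binary, 9^318 ≡ 81·61·21·41·81·41 ≡ 21 (mod 100).

21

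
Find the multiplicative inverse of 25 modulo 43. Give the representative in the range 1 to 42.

31

43 = 1·25 + 18
25 = 1·18 + 7
18 = 2·7 + 4
7 = 1·4 + 3
4 = 1·3 + 1
3 = 3·1 + 0
Back-substituting gives 25·31 ≡ 1 (mod 43).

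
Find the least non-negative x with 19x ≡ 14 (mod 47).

23

The inverse of 19 mod 47 is 5 (since 19·5 = 95 ≡ 1).
So x ≡ 5·14 = 70 ≡ 23 (mod 47).
Check: 19·23 = 437 = 9·47 + 14.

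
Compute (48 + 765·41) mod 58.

765·41 = 31365.
31365 − 540·58 = 45, so 31365 ≡ 45 (mod 58).
(48 + 45) mod 58 = 35.

35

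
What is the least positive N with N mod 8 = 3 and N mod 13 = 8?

99

x ≡ 3 (mod 8) gives x ∈ {3, 11, 19, 27, 35, 43, 51, 59, …}.
The first of these with x mod 13 = 8 is 99.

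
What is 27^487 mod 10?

The units digit of 27^n cycles with period 4: 7, 9, 3, 1, …
487 mod 4 = 3, so the last digit matches 7^3 = 3.

3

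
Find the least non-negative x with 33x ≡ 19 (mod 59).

33⁻¹ ≡ 34 (mod 59) because 33·34 = 1122 = 19·59 + 1.
So x ≡ 34·19 = 646 ≡ 56 (mod 59).

56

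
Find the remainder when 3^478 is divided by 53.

Square-and-reduce mod 53: 3^1≡3, 3^2≡9, 3^4≡28, 3^8≡42, 3^16≡15, 3^32≡13, 3^64≡10, 3^128≡47, 3^256≡36.
Since 478 = 2 + 4 + 8 + 16 + 64 + 128 + 256 in binary, 3^478 ≡ 9·28·42·15·10·47·36 ≡ 7 (mod 53).

7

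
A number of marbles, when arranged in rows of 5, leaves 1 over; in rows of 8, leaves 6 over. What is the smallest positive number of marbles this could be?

6

x ≡ 1 (mod 5) gives x ∈ {1, 6}.
The first of these with x mod 8 = 6 is 6.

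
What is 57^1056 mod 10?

1

The units digit of 57^n cycles with period 4: 7, 9, 3, 1, …
1056 leaves remainder 0 on division by 4, so 57^1056 ends in 1.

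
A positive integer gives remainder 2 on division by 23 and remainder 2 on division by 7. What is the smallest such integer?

Since 7·10 ≡ 1 (mod 23), take x = 2 + 7·((2−2)·10 mod 23) = 2 + 7·0 = 2.
Check: 2 mod 23 = 2, 2 mod 7 = 2.

2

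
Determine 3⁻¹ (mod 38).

3·13 = 39 = 1·38 + 1, so 3⁻¹ ≡ 13 (mod 38).

13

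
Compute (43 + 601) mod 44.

601 = 13·44 + 29, so 601 mod 44 = 29.
(43 + 29) mod 44 = 28.

28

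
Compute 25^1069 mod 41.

23

By repeated squaring mod 41: 25^1≡25, 25^2≡10, 25^4≡18, 25^8≡37, 25^16≡16, 25^32≡10, 25^64≡18, 25^128≡37, 25^256≡16, 25^512≡10, 25^1024≡18.
Since 1069 = 1 + 4 + 8 + 32 + 1024 in binary, 25^1069 ≡ 25·18·37·10·18 ≡ 23 (mod 41).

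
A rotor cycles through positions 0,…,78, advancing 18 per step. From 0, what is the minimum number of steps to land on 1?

The inverse of 18 mod 79 is 22 (since 18·22 = 396 ≡ 1).
So x ≡ 22·1 = 22 ≡ 22 (mod 79).

22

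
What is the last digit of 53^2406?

9

Last digits of 3^n: 3, 9, 7, 1 (period 4).
2406 leaves remainder 2 on division by 4, so 53^2406 ends in 9.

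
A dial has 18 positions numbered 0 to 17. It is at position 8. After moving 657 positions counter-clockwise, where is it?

Dividing 657 by 18 gives quotient 36 and remainder 9.
(8 − 9) mod 18 = 17.

17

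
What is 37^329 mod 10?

7

Powers of 7 mod 10 repeat with period 4: 7, 9, 3, 1.
329 leaves remainder 1 on division by 4, so 37^329 ends in 7.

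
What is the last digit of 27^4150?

9

Powers of 7 mod 10 repeat with period 4: 7, 9, 3, 1.
4150 leaves remainder 2 on division by 4, so 27^4150 ends in 9.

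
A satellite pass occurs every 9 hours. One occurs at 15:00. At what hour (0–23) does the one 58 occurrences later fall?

9

58·9 = 522.
522 = 21·24 + 18, so 522 mod 24 = 18.
(15 + 18) mod 24 = 9.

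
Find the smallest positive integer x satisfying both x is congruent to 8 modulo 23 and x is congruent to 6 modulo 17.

261

Since 17·19 ≡ 1 (mod 23), take x = 6 + 17·((8−6)·19 mod 23) = 6 + 17·15 = 261.
Check: 261 mod 23 = 8, 261 mod 17 = 6.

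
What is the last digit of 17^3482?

Powers of 7 mod 10 repeat with period 4: 7, 9, 3, 1.
3482 leaves remainder 2 on division by 4, so 17^3482 ends in 9.

9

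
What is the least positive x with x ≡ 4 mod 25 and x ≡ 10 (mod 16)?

Since 16·11 ≡ 1 (mod 25), take x = 10 + 16·((4−10)·11 mod 25) = 10 + 16·9 = 154.
Check: 154 mod 25 = 4, 154 mod 16 = 10.

154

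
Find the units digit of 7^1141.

7

The units digit of 7^n cycles with period 4: 7, 9, 3, 1, …
1141 leaves remainder 1 on division by 4, so 7^1141 ends in 7.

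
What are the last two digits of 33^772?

61

Successive squares of 33 mod 100: 33^1≡33, 33^2≡89, 33^4≡21, 33^8≡41, 33^16≡81, 33^32≡61, 33^64≡21, 33^128≡41, 33^256≡81, 33^512≡61.
Since 772 = 4 + 256 + 512 in binary, 33^772 ≡ 21·81·61 ≡ 61 (mod 100).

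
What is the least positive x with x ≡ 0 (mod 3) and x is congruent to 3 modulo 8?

Since 8·2 ≡ 1 (mod 3), take x = 3 + 8·((0−3)·2 mod 3) = 3 + 8·0 = 3.
Check: 3 mod 3 = 0, 3 mod 8 = 3.

3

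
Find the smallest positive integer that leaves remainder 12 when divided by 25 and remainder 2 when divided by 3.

x ≡ 2 (mod 3) gives x ∈ {2, 5, 8, 11, 14, 17, 20, 23, …}.
The first of these with x mod 25 = 12 is 62.

62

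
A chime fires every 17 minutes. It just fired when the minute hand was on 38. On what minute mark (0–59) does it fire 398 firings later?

24

398·17 = 6766.
6766 mod 60 = 46 (since 112·60 = 6720).
(38 + 46) mod 60 = 24.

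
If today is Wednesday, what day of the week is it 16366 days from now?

Dividing 16366 by 7 gives quotient 2338 and remainder 0.
Wednesday + 0 days → Wednesday.

Wednesday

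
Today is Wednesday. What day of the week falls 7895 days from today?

Tuesday

7895 − 1127·7 = 6, so 7895 ≡ 6 (mod 7).
Wednesday + 6 days → Tuesday.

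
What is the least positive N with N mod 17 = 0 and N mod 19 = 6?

Since 19·9 ≡ 1 (mod 17), take x = 6 + 19·((0−6)·9 mod 17) = 6 + 19·14 = 272.
Check: 272 mod 17 = 0, 272 mod 19 = 6.

272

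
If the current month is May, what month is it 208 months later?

September

208 − 17·12 = 4, so 208 ≡ 4 (mod 12).
May + 4 months → September.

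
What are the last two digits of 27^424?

Square-and-reduce mod 100: 27^1≡27, 27^2≡29, 27^4≡41, 27^8≡81, 27^16≡61, 27^32≡21, 27^64≡41, 27^128≡81, 27^256≡61.
Since 424 = 8 + 32 + 128 + 256 in binary, 27^424 ≡ 81·21·81·61 ≡ 41 (mod 100).

41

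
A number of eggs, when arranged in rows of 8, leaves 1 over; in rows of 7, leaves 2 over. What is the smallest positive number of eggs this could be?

9

x ≡ 2 (mod 7) gives x ∈ {2, 9}.
The first of these with x mod 8 = 1 is 9.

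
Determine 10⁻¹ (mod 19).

2

19 = 1·10 + 9
10 = 1·9 + 1
9 = 9·1 + 0
Back-substituting gives 10·2 ≡ 1 (mod 19).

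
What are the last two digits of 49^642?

Successive squares of 49 mod 100: 49^1≡49, 49^2≡1, 49^4≡1, 49^8≡1, 49^16≡1, 49^32≡1, 49^64≡1, 49^128≡1, 49^256≡1, 49^512≡1.
642 = 2 + 128 + 512, so 49^642 ≡ 1·1·1 ≡ 1 (mod 100).

01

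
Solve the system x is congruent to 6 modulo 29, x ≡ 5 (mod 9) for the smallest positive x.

122

x ≡ 5 (mod 9) gives x ∈ {5, 14, 23, 32, 41, 50, 59, 68, …}.
The first of these with x mod 29 = 6 is 122.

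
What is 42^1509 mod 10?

Last digits of 2^n: 2, 4, 8, 6 (period 4).
1509 leaves remainder 1 on division by 4, so 42^1509 ends in 2.

2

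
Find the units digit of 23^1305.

Powers of 3 mod 10 repeat with period 4: 3, 9, 7, 1.
1305 leaves remainder 1 on division by 4, so 23^1305 ends in 3.

3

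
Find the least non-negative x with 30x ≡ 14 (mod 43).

The inverse of 30 mod 43 is 33 (since 30·33 = 990 ≡ 1).
So x ≡ 33·14 = 462 ≡ 32 (mod 43).
Check: 30·32 = 960 = 22·43 + 14.

32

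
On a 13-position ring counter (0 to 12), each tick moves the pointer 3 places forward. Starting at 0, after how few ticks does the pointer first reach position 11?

8

3⁻¹ ≡ 9 (mod 13) because 3·9 = 27 = 2·13 + 1.
So x ≡ 9·11 = 99 ≡ 8 (mod 13).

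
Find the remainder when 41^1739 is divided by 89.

30

Square-and-reduce mod 89: 41^1≡41, 41^2≡79, 41^4≡11, 41^8≡32, 41^16≡45, 41^32≡67, 41^64≡39, 41^128≡8, 41^256≡64, 41^512≡2, 41^1024≡4.
1739 = 1 + 2 + 8 + 64 + 128 + 512 + 1024, so 41^1739 ≡ 41·79·32·39·8·2·4 ≡ 30 (mod 89).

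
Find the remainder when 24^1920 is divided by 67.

15

By repeated squaring mod 67: 24^1≡24, 24^2≡40, 24^4≡59, 24^8≡64, 24^16≡9, 24^32≡14, 24^64≡62, 24^128≡25, 24^256≡22, 24^512≡15, 24^1024≡24.
Since 1920 = 128 + 256 + 512 + 1024 in binary, 24^1920 ≡ 25·22·15·24 ≡ 15 (mod 67).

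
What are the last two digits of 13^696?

41

Square-and-reduce mod 100: 13^1≡13, 13^2≡69, 13^4≡61, 13^8≡21, 13^16≡41, 13^32≡81, 13^64≡61, 13^128≡21, 13^256≡41, 13^512≡81.
Since 696 = 8 + 16 + 32 + 128 + 512 in binary, 13^696 ≡ 21·41·81·21·81 ≡ 41 (mod 100).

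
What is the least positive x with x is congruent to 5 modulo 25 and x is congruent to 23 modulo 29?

255

x ≡ 5 (mod 25) gives x ∈ {5, 30, 55, 80, 105, 130, 155, 180, …}.
The first of these with x mod 29 = 23 is 255.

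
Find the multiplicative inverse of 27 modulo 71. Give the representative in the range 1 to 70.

71 = 2·27 + 17
27 = 1·17 + 10
17 = 1·10 + 7
10 = 1·7 + 3
7 = 2·3 + 1
3 = 3·1 + 0
Back-substituting gives 27·50 ≡ 1 (mod 71).

50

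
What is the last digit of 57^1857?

The units digit of 57^n cycles with period 4: 7, 9, 3, 1, …
1857 leaves remainder 1 on division by 4, so 57^1857 ends in 7.

7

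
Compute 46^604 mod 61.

Square-and-reduce mod 61: 46^1≡46, 46^2≡42, 46^4≡56, 46^8≡25, 46^16≡15, 46^32≡42, 46^64≡56, 46^128≡25, 46^256≡15, 46^512≡42.
604 = 4 + 8 + 16 + 64 + 512, so 46^604 ≡ 56·25·15·56·42 ≡ 56 (mod 61).

56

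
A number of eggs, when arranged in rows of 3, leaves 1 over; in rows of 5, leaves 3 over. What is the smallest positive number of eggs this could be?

13

x ≡ 1 (mod 3) gives x ∈ {1, 4, 7, 10, 13}.
The first of these with x mod 5 = 3 is 13.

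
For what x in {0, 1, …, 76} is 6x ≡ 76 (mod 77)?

64

The inverse of 6 mod 77 is 13 (since 6·13 = 78 ≡ 1).
Multiplying both sides by 13: x ≡ 13·76 = 988 ≡ 64 (mod 77).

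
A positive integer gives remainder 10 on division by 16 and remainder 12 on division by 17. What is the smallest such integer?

250

x ≡ 10 (mod 16) gives x ∈ {10, 26, 42, 58, 74, 90, 106, 122, …}.
The first of these with x mod 17 = 12 is 250.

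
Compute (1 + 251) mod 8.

251 − 31·8 = 3, so 251 ≡ 3 (mod 8).
(1 + 3) mod 8 = 4.

4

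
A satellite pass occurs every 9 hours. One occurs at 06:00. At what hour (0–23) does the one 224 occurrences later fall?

6

224·9 = 2016.
2016 − 84·24 = 0, so 2016 ≡ 0 (mod 24).
(6 + 0) mod 24 = 6.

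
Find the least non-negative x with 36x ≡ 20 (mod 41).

The inverse of 36 mod 41 is 8 (since 36·8 = 288 ≡ 1).
So x ≡ 8·20 = 160 ≡ 37 (mod 41).
Check: 36·37 = 1332 = 32·41 + 20.

37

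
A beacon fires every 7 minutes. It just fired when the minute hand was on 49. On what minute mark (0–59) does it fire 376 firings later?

41

376·7 = 2632.
2632 = 43·60 + 52, so 2632 mod 60 = 52.
(49 + 52) mod 60 = 41.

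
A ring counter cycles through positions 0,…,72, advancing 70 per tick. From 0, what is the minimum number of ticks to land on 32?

38

The inverse of 70 mod 73 is 24 (since 70·24 = 1680 ≡ 1).
Multiplying both sides by 24: x ≡ 24·32 = 768 ≡ 38 (mod 73).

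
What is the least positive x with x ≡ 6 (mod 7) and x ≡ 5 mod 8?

Since 8·1 ≡ 1 (mod 7), take x = 5 + 8·((6−5)·1 mod 7) = 5 + 8·1 = 13.
Check: 13 mod 7 = 6, 13 mod 8 = 5.

13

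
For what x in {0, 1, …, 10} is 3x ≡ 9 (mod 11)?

3⁻¹ ≡ 4 (mod 11) because 3·4 = 12 = 1·11 + 1.
Multiplying both sides by 4: x ≡ 4·9 = 36 ≡ 3 (mod 11).

3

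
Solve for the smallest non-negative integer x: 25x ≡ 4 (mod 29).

28

The inverse of 25 mod 29 is 7 (since 25·7 = 175 ≡ 1).
So x ≡ 7·4 = 28 ≡ 28 (mod 29).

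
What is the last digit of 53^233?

Last digits of 3^n: 3, 9, 7, 1 (period 4).
233 leaves remainder 1 on division by 4, so 53^233 ends in 3.

3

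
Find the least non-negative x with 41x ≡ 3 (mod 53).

41⁻¹ ≡ 22 (mod 53) because 41·22 = 902 = 17·53 + 1.
So x ≡ 22·3 = 66 ≡ 13 (mod 53).
Check: 41·13 = 533 = 10·53 + 3.

13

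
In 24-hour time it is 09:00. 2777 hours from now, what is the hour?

2777 mod 24 = 17 (since 115·24 = 2760).
(9 + 17) mod 24 = 2.

2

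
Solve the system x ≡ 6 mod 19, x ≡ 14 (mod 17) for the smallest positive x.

Since 17·9 ≡ 1 (mod 19), take x = 14 + 17·((6−14)·9 mod 19) = 14 + 17·4 = 82.
Check: 82 mod 19 = 6, 82 mod 17 = 14.

82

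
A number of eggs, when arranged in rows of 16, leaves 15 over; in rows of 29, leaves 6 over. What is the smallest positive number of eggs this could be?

x ≡ 15 (mod 16) gives x ∈ {15, 31, 47, 63, 79, 95, 111, 127, …}.
The first of these with x mod 29 = 6 is 383.

383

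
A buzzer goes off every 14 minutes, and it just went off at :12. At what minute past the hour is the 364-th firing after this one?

364·14 = 5096.
5096 = 84·60 + 56, so 5096 mod 60 = 56.
(12 + 56) mod 60 = 8.

8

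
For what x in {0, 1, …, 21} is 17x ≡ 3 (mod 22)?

17

The inverse of 17 mod 22 is 13 (since 17·13 = 221 ≡ 1).
So x ≡ 13·3 = 39 ≡ 17 (mod 22).
Check: 17·17 = 289 = 13·22 + 3.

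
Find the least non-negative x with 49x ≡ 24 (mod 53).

The inverse of 49 mod 53 is 13 (since 49·13 = 637 ≡ 1).
Multiplying both sides by 13: x ≡ 13·24 = 312 ≡ 47 (mod 53).

47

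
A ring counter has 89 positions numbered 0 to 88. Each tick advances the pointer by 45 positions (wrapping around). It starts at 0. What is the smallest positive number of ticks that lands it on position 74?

45⁻¹ ≡ 2 (mod 89) because 45·2 = 90 = 1·89 + 1.
Multiplying both sides by 2: x ≡ 2·74 = 148 ≡ 59 (mod 89).
Check: 45·59 = 2655 = 29·89 + 74.

59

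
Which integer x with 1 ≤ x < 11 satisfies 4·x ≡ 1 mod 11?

3

4·3 = 12 = 1·11 + 1, so 4⁻¹ ≡ 3 (mod 11).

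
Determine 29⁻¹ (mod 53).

29·11 = 319 = 6·53 + 1, so 29⁻¹ ≡ 11 (mod 53).

11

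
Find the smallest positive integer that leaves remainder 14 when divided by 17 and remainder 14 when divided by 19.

Since 19·9 ≡ 1 (mod 17), take x = 14 + 19·((14−14)·9 mod 17) = 14 + 19·0 = 14.
Check: 14 mod 17 = 14, 14 mod 19 = 14.

14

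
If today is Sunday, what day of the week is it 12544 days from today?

Sunday

12544 mod 7 = 0 (since 1792·7 = 12544).
Sunday + 0 days → Sunday.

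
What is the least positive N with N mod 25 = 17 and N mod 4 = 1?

x ≡ 1 (mod 4) gives x ∈ {1, 5, 9, 13, 17}.
The first of these with x mod 25 = 17 is 17.

17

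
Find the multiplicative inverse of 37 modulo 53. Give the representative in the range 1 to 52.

43

53 = 1·37 + 16
37 = 2·16 + 5
16 = 3·5 + 1
5 = 5·1 + 0
Back-substituting gives 37·43 ≡ 1 (mod 53).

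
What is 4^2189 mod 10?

4

Last digits of 4^n: 4, 6 (period 2).
2189 leaves remainder 1 on division by 2, so 4^2189 ends in 4.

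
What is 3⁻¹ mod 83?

83 = 27·3 + 2
3 = 1·2 + 1
2 = 2·1 + 0
Back-substituting gives 3·28 ≡ 1 (mod 83).

28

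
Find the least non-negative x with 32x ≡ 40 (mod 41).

32

32⁻¹ ≡ 9 (mod 41) because 32·9 = 288 = 7·41 + 1.
Multiplying both sides by 9: x ≡ 9·40 = 360 ≡ 32 (mod 41).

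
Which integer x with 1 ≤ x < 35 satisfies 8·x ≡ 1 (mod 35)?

8·22 = 176 = 5·35 + 1, so 8⁻¹ ≡ 22 (mod 35).

22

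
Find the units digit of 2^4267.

8

The units digit of 2^n cycles with period 4: 2, 4, 8, 6, …
4267 mod 4 = 3, so the last digit matches 2^3 = 8.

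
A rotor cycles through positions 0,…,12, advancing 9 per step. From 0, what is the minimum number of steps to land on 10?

9⁻¹ ≡ 3 (mod 13) because 9·3 = 27 = 2·13 + 1.
Multiplying both sides by 3: x ≡ 3·10 = 30 ≡ 4 (mod 13).
Check: 9·4 = 36 = 2·13 + 10.

4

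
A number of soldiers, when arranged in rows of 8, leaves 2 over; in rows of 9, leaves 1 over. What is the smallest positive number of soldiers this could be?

Since 9·1 ≡ 1 (mod 8), take x = 1 + 9·((2−1)·1 mod 8) = 1 + 9·1 = 10.
Check: 10 mod 8 = 2, 10 mod 9 = 1.

10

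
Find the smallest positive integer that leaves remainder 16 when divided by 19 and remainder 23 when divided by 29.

x ≡ 16 (mod 19) gives x ∈ {16, 35, 54, 73, 92, 111, 130, 149, …}.
The first of these with x mod 29 = 23 is 168.

168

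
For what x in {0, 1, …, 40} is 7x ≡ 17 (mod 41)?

The inverse of 7 mod 41 is 6 (since 7·6 = 42 ≡ 1).
So x ≡ 6·17 = 102 ≡ 20 (mod 41).
Check: 7·20 = 140 = 3·41 + 17.

20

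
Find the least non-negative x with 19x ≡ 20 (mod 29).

The inverse of 19 mod 29 is 26 (since 19·26 = 494 ≡ 1).
So x ≡ 26·20 = 520 ≡ 27 (mod 29).

27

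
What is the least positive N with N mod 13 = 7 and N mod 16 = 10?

202

x ≡ 7 (mod 13) gives x ∈ {7, 20, 33, 46, 59, 72, 85, 98, …}.
The first of these with x mod 16 = 10 is 202.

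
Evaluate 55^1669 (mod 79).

55

By repeated squaring mod 79: 55^1≡55, 55^2≡23, 55^4≡55, 55^8≡23, 55^16≡55, 55^32≡23, 55^64≡55, 55^128≡23, 55^256≡55, 55^512≡23, 55^1024≡55.
1669 = 1 + 4 + 128 + 512 + 1024, so 55^1669 ≡ 55·55·23·23·55 ≡ 55 (mod 79).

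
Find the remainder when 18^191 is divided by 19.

By repeated squaring mod 19: 18^1≡18, 18^2≡1, 18^4≡1, 18^8≡1, 18^16≡1, 18^32≡1, 18^64≡1, 18^128≡1.
Since 191 = 1 + 2 + 4 + 8 + 16 + 32 + 128 in binary, 18^191 ≡ 18·1·1·1·1·1·1 ≡ 18 (mod 19).

18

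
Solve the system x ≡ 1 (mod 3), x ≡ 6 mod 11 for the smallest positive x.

x ≡ 1 (mod 3) gives x ∈ {1, 4, 7, 10, 13, 16, 19, 22, …}.
The first of these with x mod 11 = 6 is 28.

28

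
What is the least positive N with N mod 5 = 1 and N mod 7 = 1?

x ≡ 1 (mod 5) gives x ∈ {1}.
The first of these with x mod 7 = 1 is 1.

1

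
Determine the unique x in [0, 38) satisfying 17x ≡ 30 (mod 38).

The inverse of 17 mod 38 is 9 (since 17·9 = 153 ≡ 1).
Multiplying both sides by 9: x ≡ 9·30 = 270 ≡ 4 (mod 38).

4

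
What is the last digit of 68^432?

Last digits of 8^n: 8, 4, 2, 6 (period 4).
432 mod 4 = 0, so the last digit matches 8^4 = 6.

6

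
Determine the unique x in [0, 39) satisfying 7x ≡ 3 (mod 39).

6

7⁻¹ ≡ 28 (mod 39) because 7·28 = 196 = 5·39 + 1.
Multiplying both sides by 28: x ≡ 28·3 = 84 ≡ 6 (mod 39).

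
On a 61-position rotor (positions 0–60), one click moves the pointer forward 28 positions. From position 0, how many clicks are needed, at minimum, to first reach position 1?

28·24 = 672 = 11·61 + 1, so 28⁻¹ ≡ 24 (mod 61).

24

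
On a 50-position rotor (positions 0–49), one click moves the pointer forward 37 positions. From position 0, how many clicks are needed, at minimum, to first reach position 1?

23

37·23 = 851 = 17·50 + 1, so 37⁻¹ ≡ 23 (mod 50).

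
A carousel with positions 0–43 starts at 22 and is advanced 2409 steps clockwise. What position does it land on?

2409 = 54·44 + 33, so 2409 mod 44 = 33.
(22 + 33) mod 44 = 11.

11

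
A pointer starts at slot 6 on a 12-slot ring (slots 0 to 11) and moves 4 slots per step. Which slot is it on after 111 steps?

6

111·4 = 444.
Dividing 444 by 12 gives quotient 37 and remainder 0.
(6 + 0) mod 12 = 6.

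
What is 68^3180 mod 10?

Powers of 8 mod 10 repeat with period 4: 8, 4, 2, 6.
3180 leaves remainder 0 on division by 4, so 68^3180 ends in 6.

6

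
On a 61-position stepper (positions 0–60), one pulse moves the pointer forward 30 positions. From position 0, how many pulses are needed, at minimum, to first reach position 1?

61 = 2·30 + 1
30 = 30·1 + 0
Back-substituting gives 30·59 ≡ 1 (mod 61).

59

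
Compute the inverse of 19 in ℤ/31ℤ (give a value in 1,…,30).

18

19·18 = 342 = 11·31 + 1, so 19⁻¹ ≡ 18 (mod 31).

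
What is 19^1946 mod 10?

The units digit of 19^n cycles with period 2: 9, 1, …
1946 mod 2 = 0, so the last digit matches 9^2 = 1.

1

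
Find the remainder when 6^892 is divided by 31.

By repeated squaring mod 31: 6^1≡6, 6^2≡5, 6^4≡25, 6^8≡5, 6^16≡25, 6^32≡5, 6^64≡25, 6^128≡5, 6^256≡25, 6^512≡5.
892 = 4 + 8 + 16 + 32 + 64 + 256 + 512, so 6^892 ≡ 25·5·25·5·25·25·5 ≡ 25 (mod 31).

25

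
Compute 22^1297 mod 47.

By repeated squaring mod 47: 22^1≡22, 22^2≡14, 22^4≡8, 22^8≡17, 22^16≡7, 22^32≡2, 22^64≡4, 22^128≡16, 22^256≡21, 22^512≡18, 22^1024≡42.
Since 1297 = 1 + 16 + 256 + 1024 in binary, 22^1297 ≡ 22·7·21·42 ≡ 45 (mod 47).

45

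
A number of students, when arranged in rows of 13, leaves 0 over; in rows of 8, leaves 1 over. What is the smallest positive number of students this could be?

65

Since 8·5 ≡ 1 (mod 13), take x = 1 + 8·((0−1)·5 mod 13) = 1 + 8·8 = 65.
Check: 65 mod 13 = 0, 65 mod 8 = 1.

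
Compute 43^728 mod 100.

Square-and-reduce mod 100: 43^1≡43, 43^2≡49, 43^4≡1, 43^8≡1, 43^16≡1, 43^32≡1, 43^64≡1, 43^128≡1, 43^256≡1, 43^512≡1.
728 = 8 + 16 + 64 + 128 + 512, so 43^728 ≡ 1·1·1·1·1 ≡ 1 (mod 100).

1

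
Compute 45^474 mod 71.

Successive squares of 45 mod 71: 45^1≡45, 45^2≡37, 45^4≡20, 45^8≡45, 45^16≡37, 45^32≡20, 45^64≡45, 45^128≡37, 45^256≡20.
474 = 2 + 8 + 16 + 64 + 128 + 256, so 45^474 ≡ 37·45·37·45·37·20 ≡ 48 (mod 71).

48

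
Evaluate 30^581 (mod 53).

Square-and-reduce mod 53: 30^1≡30, 30^2≡52, 30^4≡1, 30^8≡1, 30^16≡1, 30^32≡1, 30^64≡1, 30^128≡1, 30^256≡1, 30^512≡1.
581 = 1 + 4 + 64 + 512, so 30^581 ≡ 30·1·1·1 ≡ 30 (mod 53).

30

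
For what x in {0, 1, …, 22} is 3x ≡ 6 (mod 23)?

3⁻¹ ≡ 8 (mod 23) because 3·8 = 24 = 1·23 + 1.
So x ≡ 8·6 = 48 ≡ 2 (mod 23).
Check: 3·2 = 6 = 0·23 + 6.

2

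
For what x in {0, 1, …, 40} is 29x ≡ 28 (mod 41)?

29⁻¹ ≡ 17 (mod 41) because 29·17 = 493 = 12·41 + 1.
Multiplying both sides by 17: x ≡ 17·28 = 476 ≡ 25 (mod 41).

25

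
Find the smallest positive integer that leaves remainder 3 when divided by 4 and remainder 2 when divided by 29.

x ≡ 3 (mod 4) gives x ∈ {3, 7, 11, 15, 19, 23, 27, 31}.
The first of these with x mod 29 = 2 is 31.

31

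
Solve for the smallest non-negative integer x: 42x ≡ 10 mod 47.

The inverse of 42 mod 47 is 28 (since 42·28 = 1176 ≡ 1).
Multiplying both sides by 28: x ≡ 28·10 = 280 ≡ 45 (mod 47).

45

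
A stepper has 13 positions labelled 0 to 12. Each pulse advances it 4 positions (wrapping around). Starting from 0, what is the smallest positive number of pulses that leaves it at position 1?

4·10 = 40 = 3·13 + 1, so 4⁻¹ ≡ 10 (mod 13).

10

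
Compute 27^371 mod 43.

By repeated squaring mod 43: 27^1≡27, 27^2≡41, 27^4≡4, 27^8≡16, 27^16≡41, 27^32≡4, 27^64≡16, 27^128≡41, 27^256≡4.
Since 371 = 1 + 2 + 16 + 32 + 64 + 256 in binary, 27^371 ≡ 27·41·41·4·16·4 ≡ 42 (mod 43).

42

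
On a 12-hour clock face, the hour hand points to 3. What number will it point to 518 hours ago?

1

Dividing 518 by 12 gives quotient 43 and remainder 2.
3 − 2 → 1 on a 12-hour dial.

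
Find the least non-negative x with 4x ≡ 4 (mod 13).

4⁻¹ ≡ 10 (mod 13) because 4·10 = 40 = 3·13 + 1.
So x ≡ 10·4 = 40 ≡ 1 (mod 13).
Check: 4·1 = 4 = 0·13 + 4.

1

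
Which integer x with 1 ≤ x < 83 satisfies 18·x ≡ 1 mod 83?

60

18·60 = 1080 = 13·83 + 1, so 18⁻¹ ≡ 60 (mod 83).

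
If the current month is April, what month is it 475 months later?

November

Dividing 475 by 12 gives quotient 39 and remainder 7.
April + 7 months → November.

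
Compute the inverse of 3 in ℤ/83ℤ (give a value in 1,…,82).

28

3·28 = 84 = 1·83 + 1, so 3⁻¹ ≡ 28 (mod 83).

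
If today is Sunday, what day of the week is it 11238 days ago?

11238 − 1605·7 = 3, so 11238 ≡ 3 (mod 7).
Sunday − 3 days → Thursday.

Thursday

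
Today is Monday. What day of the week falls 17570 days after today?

Dividing 17570 by 7 gives quotient 2510 and remainder 0.
Monday + 0 days → Monday.

Monday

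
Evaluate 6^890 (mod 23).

4

Successive squares of 6 mod 23: 6^1≡6, 6^2≡13, 6^4≡8, 6^8≡18, 6^16≡2, 6^32≡4, 6^64≡16, 6^128≡3, 6^256≡9, 6^512≡12.
890 = 2 + 8 + 16 + 32 + 64 + 256 + 512, so 6^890 ≡ 13·18·2·4·16·9·12 ≡ 4 (mod 23).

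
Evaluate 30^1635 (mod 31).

Successive squares of 30 mod 31: 30^1≡30, 30^2≡1, 30^4≡1, 30^8≡1, 30^16≡1, 30^32≡1, 30^64≡1, 30^128≡1, 30^256≡1, 30^512≡1, 30^1024≡1.
1635 = 1 + 2 + 32 + 64 + 512 + 1024, so 30^1635 ≡ 30·1·1·1·1·1 ≡ 30 (mod 31).

30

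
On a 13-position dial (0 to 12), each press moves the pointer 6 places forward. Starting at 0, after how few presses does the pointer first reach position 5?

The inverse of 6 mod 13 is 11 (since 6·11 = 66 ≡ 1).
So x ≡ 11·5 = 55 ≡ 3 (mod 13).
Check: 6·3 = 18 = 1·13 + 5.

3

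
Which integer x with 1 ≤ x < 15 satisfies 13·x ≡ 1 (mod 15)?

7

13·7 = 91 = 6·15 + 1, so 13⁻¹ ≡ 7 (mod 15).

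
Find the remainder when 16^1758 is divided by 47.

36

Square-and-reduce mod 47: 16^1≡16, 16^2≡21, 16^4≡18, 16^8≡42, 16^16≡25, 16^32≡14, 16^64≡8, 16^128≡17, 16^256≡7, 16^512≡2, 16^1024≡4.
Since 1758 = 2 + 4 + 8 + 16 + 64 + 128 + 512 + 1024 in binary, 16^1758 ≡ 21·18·42·25·8·17·2·4 ≡ 36 (mod 47).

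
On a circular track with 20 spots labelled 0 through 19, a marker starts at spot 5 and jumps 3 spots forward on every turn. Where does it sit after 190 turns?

190·3 = 570.
Dividing 570 by 20 gives quotient 28 and remainder 10.
(5 + 10) mod 20 = 15.

15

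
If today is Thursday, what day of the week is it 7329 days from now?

Thursday

Dividing 7329 by 7 gives quotient 1047 and remainder 0.
Thursday + 0 days → Thursday.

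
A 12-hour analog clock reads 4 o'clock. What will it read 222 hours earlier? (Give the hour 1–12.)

10

222 = 18·12 + 6, so 222 mod 12 = 6.
4 − 6 → 10 on a 12-hour dial.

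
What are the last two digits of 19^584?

21

Square-and-reduce mod 100: 19^1≡19, 19^2≡61, 19^4≡21, 19^8≡41, 19^16≡81, 19^32≡61, 19^64≡21, 19^128≡41, 19^256≡81, 19^512≡61.
584 = 8 + 64 + 512, so 19^584 ≡ 41·21·61 ≡ 21 (mod 100).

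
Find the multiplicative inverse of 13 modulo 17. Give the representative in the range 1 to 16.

13·4 = 52 = 3·17 + 1, so 13⁻¹ ≡ 4 (mod 17).

4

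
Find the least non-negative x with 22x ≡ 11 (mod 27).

22⁻¹ ≡ 16 (mod 27) because 22·16 = 352 = 13·27 + 1.
Multiplying both sides by 16: x ≡ 16·11 = 176 ≡ 14 (mod 27).
Check: 22·14 = 308 = 11·27 + 11.

14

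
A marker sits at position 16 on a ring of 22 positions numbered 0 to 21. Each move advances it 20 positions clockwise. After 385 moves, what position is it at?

385·20 = 7700.
7700 = 350·22 + 0, so 7700 mod 22 = 0.
(16 + 0) mod 22 = 16.

16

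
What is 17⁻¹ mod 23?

23 = 1·17 + 6
17 = 2·6 + 5
6 = 1·5 + 1
5 = 5·1 + 0
Back-substituting gives 17·19 ≡ 1 (mod 23).

19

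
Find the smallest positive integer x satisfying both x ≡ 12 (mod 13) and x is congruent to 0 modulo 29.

116

x ≡ 12 (mod 13) gives x ∈ {12, 25, 38, 51, 64, 77, 90, 103, …}.
The first of these with x mod 29 = 0 is 116.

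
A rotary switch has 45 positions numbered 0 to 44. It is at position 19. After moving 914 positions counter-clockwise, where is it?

5

914 mod 45 = 14 (since 20·45 = 900).
(19 − 14) mod 45 = 5.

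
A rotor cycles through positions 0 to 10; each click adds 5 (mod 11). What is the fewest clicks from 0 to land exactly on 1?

5·9 = 45 = 4·11 + 1, so 5⁻¹ ≡ 9 (mod 11).

9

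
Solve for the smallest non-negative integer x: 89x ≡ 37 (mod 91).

89⁻¹ ≡ 45 (mod 91) because 89·45 = 4005 = 44·91 + 1.
Multiplying both sides by 45: x ≡ 45·37 = 1665 ≡ 27 (mod 91).
Check: 89·27 = 2403 = 26·91 + 37.

27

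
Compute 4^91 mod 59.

20

Square-and-reduce mod 59: 4^1≡4, 4^2≡16, 4^4≡20, 4^8≡46, 4^16≡51, 4^32≡5, 4^64≡25.
Since 91 = 1 + 2 + 8 + 16 + 64 in binary, 4^91 ≡ 4·16·46·51·25 ≡ 20 (mod 59).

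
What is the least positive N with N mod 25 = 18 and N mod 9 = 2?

218

x ≡ 2 (mod 9) gives x ∈ {2, 11, 20, 29, 38, 47, 56, 65, …}.
The first of these with x mod 25 = 18 is 218.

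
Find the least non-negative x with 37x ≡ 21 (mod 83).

37⁻¹ ≡ 9 (mod 83) because 37·9 = 333 = 4·83 + 1.
So x ≡ 9·21 = 189 ≡ 23 (mod 83).

23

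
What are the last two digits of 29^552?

By repeated squaring mod 100: 29^1≡29, 29^2≡41, 29^4≡81, 29^8≡61, 29^16≡21, 29^32≡41, 29^64≡81, 29^128≡61, 29^256≡21, 29^512≡41.
552 = 8 + 32 + 512, so 29^552 ≡ 61·41·41 ≡ 41 (mod 100).

41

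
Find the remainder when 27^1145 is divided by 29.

Successive squares of 27 mod 29: 27^1≡27, 27^2≡4, 27^4≡16, 27^8≡24, 27^16≡25, 27^32≡16, 27^64≡24, 27^128≡25, 27^256≡16, 27^512≡24, 27^1024≡25.
Since 1145 = 1 + 8 + 16 + 32 + 64 + 1024 in binary, 27^1145 ≡ 27·24·25·16·24·25 ≡ 18 (mod 29).

18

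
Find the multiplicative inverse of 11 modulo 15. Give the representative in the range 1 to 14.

11

11·11 = 121 = 8·15 + 1, so 11⁻¹ ≡ 11 (mod 15).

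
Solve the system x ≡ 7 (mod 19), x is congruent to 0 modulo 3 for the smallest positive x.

45

Since 3·13 ≡ 1 (mod 19), take x = 0 + 3·((7−0)·13 mod 19) = 0 + 3·15 = 45.
Check: 45 mod 19 = 7, 45 mod 3 = 0.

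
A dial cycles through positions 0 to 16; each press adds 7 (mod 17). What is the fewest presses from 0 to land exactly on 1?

5

7·5 = 35 = 2·17 + 1, so 7⁻¹ ≡ 5 (mod 17).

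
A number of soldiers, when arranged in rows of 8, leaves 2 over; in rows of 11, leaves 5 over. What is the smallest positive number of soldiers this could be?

82

Since 11·3 ≡ 1 (mod 8), take x = 5 + 11·((2−5)·3 mod 8) = 5 + 11·7 = 82.
Check: 82 mod 8 = 2, 82 mod 11 = 5.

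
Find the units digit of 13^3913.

3

Last digits of 3^n: 3, 9, 7, 1 (period 4).
3913 leaves remainder 1 on division by 4, so 13^3913 ends in 3.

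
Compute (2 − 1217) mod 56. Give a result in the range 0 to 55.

1217 − 21·56 = 41, so 1217 ≡ 41 (mod 56).
(2 − 41) mod 56 = 17.

17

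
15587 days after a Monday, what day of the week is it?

15587 − 2226·7 = 5, so 15587 ≡ 5 (mod 7).
Monday + 5 days → Saturday.

Saturday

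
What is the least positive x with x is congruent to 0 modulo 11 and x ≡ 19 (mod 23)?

Since 23·1 ≡ 1 (mod 11), take x = 19 + 23·((0−19)·1 mod 11) = 19 + 23·3 = 88.
Check: 88 mod 11 = 0, 88 mod 23 = 19.

88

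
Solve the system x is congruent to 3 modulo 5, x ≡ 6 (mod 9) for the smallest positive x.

Since 9·4 ≡ 1 (mod 5), take x = 6 + 9·((3−6)·4 mod 5) = 6 + 9·3 = 33.
Check: 33 mod 5 = 3, 33 mod 9 = 6.

33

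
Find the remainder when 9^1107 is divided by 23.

Square-and-reduce mod 23: 9^1≡9, 9^2≡12, 9^4≡6, 9^8≡13, 9^16≡8, 9^32≡18, 9^64≡2, 9^128≡4, 9^256≡16, 9^512≡3, 9^1024≡9.
Since 1107 = 1 + 2 + 16 + 64 + 1024 in binary, 9^1107 ≡ 9·12·8·2·9 ≡ 4 (mod 23).

4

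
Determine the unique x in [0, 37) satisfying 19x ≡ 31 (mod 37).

The inverse of 19 mod 37 is 2 (since 19·2 = 38 ≡ 1).
Multiplying both sides by 2: x ≡ 2·31 = 62 ≡ 25 (mod 37).
Check: 19·25 = 475 = 12·37 + 31.

25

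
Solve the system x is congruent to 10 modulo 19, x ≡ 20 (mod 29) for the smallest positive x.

542

x ≡ 10 (mod 19) gives x ∈ {10, 29, 48, 67, 86, 105, 124, 143, …}.
The first of these with x mod 29 = 20 is 542.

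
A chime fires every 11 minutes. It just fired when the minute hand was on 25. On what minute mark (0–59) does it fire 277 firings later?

12

277·11 = 3047.
3047 − 50·60 = 47, so 3047 ≡ 47 (mod 60).
(25 + 47) mod 60 = 12.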